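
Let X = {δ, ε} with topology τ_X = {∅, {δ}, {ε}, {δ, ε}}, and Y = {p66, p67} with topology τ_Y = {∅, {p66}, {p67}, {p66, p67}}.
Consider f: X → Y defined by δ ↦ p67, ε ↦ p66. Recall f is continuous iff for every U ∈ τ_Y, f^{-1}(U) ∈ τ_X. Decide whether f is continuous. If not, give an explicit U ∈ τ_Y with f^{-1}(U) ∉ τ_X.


f IS continuous.

Compute f^{-1}(U) for each U ∈ τ_Y:
  U = ∅: f^{-1}(U) = ∅ ∈ τ_X ✓.
  U = {p66}: f^{-1}(U) = {ε} ∈ τ_X ✓.
  U = {p67}: f^{-1}(U) = {δ} ∈ τ_X ✓.
  U = {p66, p67}: f^{-1}(U) = {δ, ε} ∈ τ_X ✓.
Every preimage lies in τ_X, so f IS continuous.


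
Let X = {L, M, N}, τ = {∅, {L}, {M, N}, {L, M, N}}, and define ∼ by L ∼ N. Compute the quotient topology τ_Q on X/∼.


X/∼ = {[L=N], [M]}; |τ_Q| = 2.

Equivalence classes: [L=N], [M].
Quotient map π: X → X/∼ sends L ↦ [L=N], M ↦ [M], N ↦ [L=N].
For each subset V ⊆ X/∼, compute π^{-1}(V) ⊆ X and check whether π^{-1}(V) ∈ τ. V is open in τ_Q iff π^{-1}(V) ∈ τ.
  V = {}: π^{-1}(V) = ∅ ∈ τ ✓.
  V = {[L=N]}: π^{-1}(V) = {L, N} ∉ τ ✗.
  V = {[M]}: π^{-1}(V) = {M} ∉ τ ✗.
  V = {[L=N], [M]}: π^{-1}(V) = {L, M, N} ∈ τ ✓.
Open sets in the quotient: τ_Q = {{}, {[L=N], [M]}} (2 elements).


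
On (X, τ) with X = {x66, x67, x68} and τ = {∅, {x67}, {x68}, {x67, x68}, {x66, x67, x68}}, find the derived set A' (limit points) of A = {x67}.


A' = {x66}

For each x ∈ X, list the open sets U ∈ τ with x ∈ U, then check whether U ∩ (A ∖ {x}) ≠ ∅ for every such U.
  x = x66: opens ∋ x are {x66, x67, x68}; each meets A ∖ {x66}, so x IS a limit point.
  x = x67: open {x67} ∋ x has {x67} ∩ (A ∖ {x67}) = ∅, so x is NOT a limit point.
  x = x68: open {x68} ∋ x has {x68} ∩ (A ∖ {x68}) = ∅, so x is NOT a limit point.
Collecting: A' = {x66}.


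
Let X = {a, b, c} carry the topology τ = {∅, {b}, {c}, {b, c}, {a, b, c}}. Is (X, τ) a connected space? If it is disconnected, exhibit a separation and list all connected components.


(X, τ) is connected.

Find clopen sets (U ∈ τ with X ∖ U ∈ τ):
  U = ∅, X ∖ U = {a, b, c} — both open, so U is clopen.
  U = {a, b, c}, X ∖ U = ∅ — both open, so U is clopen.
Only trivial clopens (∅ and X) exist, so (X, τ) is connected.
Compute connected components by grouping points that agree on all clopens:
  component: {a, b, c}


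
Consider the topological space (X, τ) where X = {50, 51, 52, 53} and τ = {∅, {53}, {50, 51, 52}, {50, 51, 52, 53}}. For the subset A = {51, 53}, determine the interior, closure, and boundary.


int(A) = {53}, cl(A) = {50, 51, 52, 53}, ∂A = {50, 51, 52}.

Closed sets in (X, τ) are complements of opens:
  closed(X, τ) = {∅, {53}, {50, 51, 52}, {50, 51, 52, 53}}.
int(A) = ⋃ {U ∈ τ : U ⊆ A}. Opens contained in A: ∅, {53}.
Taking the union of these: int(A) = {53}.
cl(A) = ⋂ {C closed : A ⊆ C}. Closed sets containing A: {50, 51, 52, 53}.
Intersecting these: cl(A) = {50, 51, 52, 53}.
∂A = cl(A) ∖ int(A) = {50, 51, 52, 53} ∖ {53} = {50, 51, 52}.


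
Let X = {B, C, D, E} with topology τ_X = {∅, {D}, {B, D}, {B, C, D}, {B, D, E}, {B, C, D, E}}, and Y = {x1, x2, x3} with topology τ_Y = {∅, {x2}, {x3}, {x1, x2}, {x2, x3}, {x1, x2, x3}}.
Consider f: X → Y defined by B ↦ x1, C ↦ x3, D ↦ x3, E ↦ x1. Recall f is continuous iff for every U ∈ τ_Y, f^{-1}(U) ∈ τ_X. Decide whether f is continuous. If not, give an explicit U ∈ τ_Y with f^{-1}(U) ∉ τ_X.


f is NOT continuous.

Compute f^{-1}(U) for each U ∈ τ_Y:
  U = ∅: f^{-1}(U) = ∅ ∈ τ_X ✓.
  U = {x2}: f^{-1}(U) = ∅ ∈ τ_X ✓.
  U = {x3}: f^{-1}(U) = {C, D} ∉ τ_X ✗.
  U = {x1, x2}: f^{-1}(U) = {B, E} ∉ τ_X ✗.
  U = {x2, x3}: f^{-1}(U) = {C, D} ∉ τ_X ✗.
  U = {x1, x2, x3}: f^{-1}(U) = {B, C, D, E} ∈ τ_X ✓.
Found U = {x3} with f^{-1}(U) = {C, D} not in τ_X. Therefore f is NOT continuous.


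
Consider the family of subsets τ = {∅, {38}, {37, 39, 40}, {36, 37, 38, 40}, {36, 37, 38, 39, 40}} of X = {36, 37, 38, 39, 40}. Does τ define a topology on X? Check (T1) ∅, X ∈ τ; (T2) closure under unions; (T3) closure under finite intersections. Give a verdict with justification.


τ is NOT a topology on X.

Axiom (T1): ∅ ∈ τ? Yes; X ∈ τ? Yes.
Axiom (T2/T3): check pairwise unions and intersections of members of τ.
Counterexample for (T2): {38} ∪ {37, 39, 40} = {37, 38, 39, 40} ∉ τ. Therefore τ is NOT a topology.


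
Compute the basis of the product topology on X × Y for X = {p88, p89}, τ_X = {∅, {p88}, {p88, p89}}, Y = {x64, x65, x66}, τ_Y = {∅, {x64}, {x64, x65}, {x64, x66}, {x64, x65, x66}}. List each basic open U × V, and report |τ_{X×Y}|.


Basis B = {∅ × ∅, {p88} × {x64}, {p88} × {x64, x65}, {p88} × {x64, x66}, {p88, p89} × {x64}, {p88} × {x64, x65, x66}, {p88, p89} × {x64, x65}, {p88, p89} × {x64, x66}, {p88, p89} × {x64, x65, x66}}; |τ_{X×Y}| = 14.

Enumerate products U × V with U ∈ τ_X, V ∈ τ_Y (deduplicated):
  ∅ × ∅ = {} (∅)
  {p88} × {x64} = {(p88,x64)}
  {p88} × {x64, x65} = {(p88,x64), (p88,x65)}
  {p88} × {x64, x66} = {(p88,x64), (p88,x66)}
  {p88, p89} × {x64} = {(p88,x64), (p89,x64)}
  {p88} × {x64, x65, x66} = {(p88,x64), (p88,x65), (p88,x66)}
  {p88, p89} × {x64, x65} = {(p88,x64), (p88,x65), (p89,x64), (p89,x65)}
  {p88, p89} × {x64, x66} = {(p88,x64), (p88,x66), (p89,x64), (p89,x66)}
  {p88, p89} × {x64, x65, x66} = {(p88,x64), (p88,x65), (p88,x66), (p89,x64), (p89,x65), (p89,x66)}
These 9 distinct sets form the basis B.
Close under arbitrary unions to get τ_{X×Y}; counting gives |τ_{X×Y}| = 14.


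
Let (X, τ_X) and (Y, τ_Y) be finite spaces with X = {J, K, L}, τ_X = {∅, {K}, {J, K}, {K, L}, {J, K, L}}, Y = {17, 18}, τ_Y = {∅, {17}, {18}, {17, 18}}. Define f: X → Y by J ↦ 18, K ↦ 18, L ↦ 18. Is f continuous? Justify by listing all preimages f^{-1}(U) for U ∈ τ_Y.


f IS continuous.

Compute f^{-1}(U) for each U ∈ τ_Y:
  U = ∅: f^{-1}(U) = ∅ ∈ τ_X ✓.
  U = {17}: f^{-1}(U) = ∅ ∈ τ_X ✓.
  U = {18}: f^{-1}(U) = {J, K, L} ∈ τ_X ✓.
  U = {17, 18}: f^{-1}(U) = {J, K, L} ∈ τ_X ✓.
Every preimage lies in τ_X, so f IS continuous.


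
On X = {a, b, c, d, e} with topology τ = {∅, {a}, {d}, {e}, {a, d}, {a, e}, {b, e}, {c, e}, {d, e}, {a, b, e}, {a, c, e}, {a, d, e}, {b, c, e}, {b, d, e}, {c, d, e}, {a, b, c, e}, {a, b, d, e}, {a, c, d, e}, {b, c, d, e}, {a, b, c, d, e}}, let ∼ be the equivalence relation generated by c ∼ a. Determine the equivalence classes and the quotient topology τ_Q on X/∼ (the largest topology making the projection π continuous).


X/∼ = {[a=c], [b], [d], [e]}; |τ_Q| = 10.

Equivalence classes: [a=c], [b], [d], [e].
Quotient map π: X → X/∼ sends a ↦ [a=c], b ↦ [b], c ↦ [a=c], d ↦ [d], e ↦ [e].
For each subset V ⊆ X/∼, compute π^{-1}(V) ⊆ X and check whether π^{-1}(V) ∈ τ. V is open in τ_Q iff π^{-1}(V) ∈ τ.
  V = {}: π^{-1}(V) = ∅ ∈ τ ✓.
  V = {[a=c]}: π^{-1}(V) = {a, c} ∉ τ ✗.
  V = {[b]}: π^{-1}(V) = {b} ∉ τ ✗.
  V = {[a=c], [b]}: π^{-1}(V) = {a, b, c} ∉ τ ✗.
  V = {[d]}: π^{-1}(V) = {d} ∈ τ ✓.
  V = {[a=c], [d]}: π^{-1}(V) = {a, c, d} ∉ τ ✗.
  V = {[b], [d]}: π^{-1}(V) = {b, d} ∉ τ ✗.
  V = {[a=c], [b], [d]}: π^{-1}(V) = {a, b, c, d} ∉ τ ✗.
  V = {[e]}: π^{-1}(V) = {e} ∈ τ ✓.
  V = {[a=c], [e]}: π^{-1}(V) = {a, c, e} ∈ τ ✓.
  V = {[b], [e]}: π^{-1}(V) = {b, e} ∈ τ ✓.
  V = {[a=c], [b], [e]}: π^{-1}(V) = {a, b, c, e} ∈ τ ✓.
  V = {[d], [e]}: π^{-1}(V) = {d, e} ∈ τ ✓.
  V = {[a=c], [d], [e]}: π^{-1}(V) = {a, c, d, e} ∈ τ ✓.
  V = {[b], [d], [e]}: π^{-1}(V) = {b, d, e} ∈ τ ✓.
  V = {[a=c], [b], [d], [e]}: π^{-1}(V) = {a, b, c, d, e} ∈ τ ✓.
Open sets in the quotient: τ_Q = {{}, {[d]}, {[e]}, {[a=c], [e]}, {[b], [e]}, {[a=c], [b], [e]}, {[d], [e]}, {[a=c], [d], [e]}, {[b], [d], [e]}, {[a=c], [b], [d], [e]}} (10 elements).


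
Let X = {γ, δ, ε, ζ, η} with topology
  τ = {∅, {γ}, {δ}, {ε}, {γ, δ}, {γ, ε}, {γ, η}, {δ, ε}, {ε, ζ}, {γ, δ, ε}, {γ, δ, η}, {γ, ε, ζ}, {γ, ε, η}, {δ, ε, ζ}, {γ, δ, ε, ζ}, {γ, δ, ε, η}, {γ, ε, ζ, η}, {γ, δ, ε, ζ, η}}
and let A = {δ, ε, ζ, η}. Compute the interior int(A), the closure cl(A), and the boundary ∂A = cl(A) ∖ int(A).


int(A) = {δ, ε, ζ}, cl(A) = {δ, ε, ζ, η}, ∂A = {η}.

Closed sets in (X, τ) are complements of opens:
  closed(X, τ) = {∅, {δ}, {ζ}, {η}, {γ, η}, {δ, ζ}, {δ, η}, {ε, ζ}, {ζ, η}, {γ, δ, η}, {γ, ζ, η}, {δ, ε, ζ}, {δ, ζ, η}, {ε, ζ, η}, {γ, δ, ζ, η}, {γ, ε, ζ, η}, {δ, ε, ζ, η}, {γ, δ, ε, ζ, η}}.
int(A) = ⋃ {U ∈ τ : U ⊆ A}. Opens contained in A: ∅, {δ}, {ε}, {δ, ε}, {ε, ζ}, {δ, ε, ζ}.
Taking the union of these: int(A) = {δ, ε, ζ}.
cl(A) = ⋂ {C closed : A ⊆ C}. Closed sets containing A: {δ, ε, ζ, η}, {γ, δ, ε, ζ, η}.
Intersecting these: cl(A) = {δ, ε, ζ, η}.
∂A = cl(A) ∖ int(A) = {δ, ε, ζ, η} ∖ {δ, ε, ζ} = {η}.


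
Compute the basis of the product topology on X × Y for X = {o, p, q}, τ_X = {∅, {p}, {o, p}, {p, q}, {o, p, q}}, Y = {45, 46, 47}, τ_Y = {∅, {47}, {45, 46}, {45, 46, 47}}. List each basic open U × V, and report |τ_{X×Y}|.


Basis B = {∅ × ∅, {p} × {47}, {o, p} × {47}, {p} × {45, 46}, {p, q} × {47}, {o, p, q} × {47}, {p} × {45, 46, 47}, {o, p} × {45, 46}, {p, q} × {45, 46}, {o, p} × {45, 46, 47}, {o, p, q} × {45, 46}, {p, q} × {45, 46, 47}, {o, p, q} × {45, 46, 47}}; |τ_{X×Y}| = 25.

Enumerate products U × V with U ∈ τ_X, V ∈ τ_Y (deduplicated):
  ∅ × ∅ = {} (∅)
  {p} × {47} = {(p,47)}
  {o, p} × {47} = {(o,47), (p,47)}
  {p} × {45, 46} = {(p,45), (p,46)}
  {p, q} × {47} = {(p,47), (q,47)}
  {o, p, q} × {47} = {(o,47), (p,47), (q,47)}
  {p} × {45, 46, 47} = {(p,45), (p,46), (p,47)}
  {o, p} × {45, 46} = {(o,45), (o,46), (p,45), (p,46)}
  {p, q} × {45, 46} = {(p,45), (p,46), (q,45), (q,46)}
  {o, p} × {45, 46, 47} = {(o,45), (o,46), (o,47), (p,45), (p,46), (p,47)}
  {o, p, q} × {45, 46} = {(o,45), (o,46), (p,45), (p,46), (q,45), (q,46)}
  {p, q} × {45, 46, 47} = {(p,45), (p,46), (p,47), (q,45), (q,46), (q,47)}
  {o, p, q} × {45, 46, 47} = {(o,45), (o,46), (o,47), (p,45), (p,46), (p,47), (q,45), (q,46), (q,47)}
These 13 distinct sets form the basis B.
Close under arbitrary unions to get τ_{X×Y}; counting gives |τ_{X×Y}| = 25.


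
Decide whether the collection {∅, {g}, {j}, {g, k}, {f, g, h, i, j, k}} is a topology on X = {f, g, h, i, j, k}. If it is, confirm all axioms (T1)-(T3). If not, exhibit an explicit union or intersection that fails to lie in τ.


τ is NOT a topology on X.

Axiom (T1): ∅ ∈ τ? Yes; X ∈ τ? Yes.
Axiom (T2/T3): check pairwise unions and intersections of members of τ.
Counterexample for (T2): {g} ∪ {j} = {g, j} ∉ τ. Therefore τ is NOT a topology.


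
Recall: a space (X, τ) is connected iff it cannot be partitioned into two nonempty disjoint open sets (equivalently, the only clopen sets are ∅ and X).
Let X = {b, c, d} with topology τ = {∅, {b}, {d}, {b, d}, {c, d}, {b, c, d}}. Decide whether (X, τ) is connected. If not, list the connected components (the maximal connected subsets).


(X, τ) is disconnected; components = [{b}, {c, d}].

Find clopen sets (U ∈ τ with X ∖ U ∈ τ):
  U = ∅, X ∖ U = {b, c, d} — both open, so U is clopen.
  U = {b}, X ∖ U = {c, d} — both open, so U is clopen.
  U = {c, d}, X ∖ U = {b} — both open, so U is clopen.
  U = {b, c, d}, X ∖ U = ∅ — both open, so U is clopen.
Nontrivial clopen(s) exist: e.g. {c, d}. So (X, τ) is disconnected.
Compute connected components by grouping points that agree on all clopens:
  component: {b}
  component: {c, d}


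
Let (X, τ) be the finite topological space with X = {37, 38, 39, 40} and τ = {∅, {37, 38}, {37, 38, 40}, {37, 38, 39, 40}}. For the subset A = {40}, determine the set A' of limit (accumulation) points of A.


A' = {39}

For each x ∈ X, list the open sets U ∈ τ with x ∈ U, then check whether U ∩ (A ∖ {x}) ≠ ∅ for every such U.
  x = 37: open {37, 38} ∋ x has {37, 38} ∩ (A ∖ {37}) = ∅, so x is NOT a limit point.
  x = 38: open {37, 38} ∋ x has {37, 38} ∩ (A ∖ {38}) = ∅, so x is NOT a limit point.
  x = 39: opens ∋ x are {37, 38, 39, 40}; each meets A ∖ {39}, so x IS a limit point.
  x = 40: open {37, 38, 40} ∋ x has {37, 38, 40} ∩ (A ∖ {40}) = ∅, so x is NOT a limit point.
Collecting: A' = {39}.


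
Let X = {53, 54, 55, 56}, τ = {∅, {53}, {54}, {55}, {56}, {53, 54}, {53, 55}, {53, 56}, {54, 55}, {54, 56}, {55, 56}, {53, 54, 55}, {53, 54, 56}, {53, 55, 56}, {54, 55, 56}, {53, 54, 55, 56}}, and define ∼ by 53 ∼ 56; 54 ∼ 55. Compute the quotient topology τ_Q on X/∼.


X/∼ = {[53=56], [54=55]}; |τ_Q| = 4.

Equivalence classes: [53=56], [54=55].
Quotient map π: X → X/∼ sends 53 ↦ [53=56], 54 ↦ [54=55], 55 ↦ [54=55], 56 ↦ [53=56].
For each subset V ⊆ X/∼, compute π^{-1}(V) ⊆ X and check whether π^{-1}(V) ∈ τ. V is open in τ_Q iff π^{-1}(V) ∈ τ.
  V = {}: π^{-1}(V) = ∅ ∈ τ ✓.
  V = {[53=56]}: π^{-1}(V) = {53, 56} ∈ τ ✓.
  V = {[54=55]}: π^{-1}(V) = {54, 55} ∈ τ ✓.
  V = {[53=56], [54=55]}: π^{-1}(V) = {53, 54, 55, 56} ∈ τ ✓.
Open sets in the quotient: τ_Q = {{}, {[53=56]}, {[54=55]}, {[53=56], [54=55]}} (4 elements).


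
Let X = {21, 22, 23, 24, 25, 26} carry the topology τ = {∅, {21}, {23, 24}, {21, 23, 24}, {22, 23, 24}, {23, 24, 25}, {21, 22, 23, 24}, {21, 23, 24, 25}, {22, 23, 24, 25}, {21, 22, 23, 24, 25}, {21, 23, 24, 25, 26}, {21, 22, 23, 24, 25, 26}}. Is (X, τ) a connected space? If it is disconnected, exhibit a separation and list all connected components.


(X, τ) is connected.

Find clopen sets (U ∈ τ with X ∖ U ∈ τ):
  U = ∅, X ∖ U = {21, 22, 23, 24, 25, 26} — both open, so U is clopen.
  U = {21, 22, 23, 24, 25, 26}, X ∖ U = ∅ — both open, so U is clopen.
Only trivial clopens (∅ and X) exist, so (X, τ) is connected.
Compute connected components by grouping points that agree on all clopens:
  component: {21, 22, 23, 24, 25, 26}


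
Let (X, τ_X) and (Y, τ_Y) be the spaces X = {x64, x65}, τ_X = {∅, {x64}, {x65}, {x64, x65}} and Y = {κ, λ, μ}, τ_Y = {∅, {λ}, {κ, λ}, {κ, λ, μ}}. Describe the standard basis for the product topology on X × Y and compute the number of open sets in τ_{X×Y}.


Basis B = {∅ × ∅, {x64} × {λ}, {x65} × {λ}, {x64} × {κ, λ}, {x64, x65} × {λ}, {x65} × {κ, λ}, {x64} × {κ, λ, μ}, {x65} × {κ, λ, μ}, {x64, x65} × {κ, λ}, {x64, x65} × {κ, λ, μ}}; |τ_{X×Y}| = 16.

Enumerate products U × V with U ∈ τ_X, V ∈ τ_Y (deduplicated):
  ∅ × ∅ = {} (∅)
  {x64} × {λ} = {(x64,λ)}
  {x65} × {λ} = {(x65,λ)}
  {x64} × {κ, λ} = {(x64,κ), (x64,λ)}
  {x64, x65} × {λ} = {(x64,λ), (x65,λ)}
  {x65} × {κ, λ} = {(x65,κ), (x65,λ)}
  {x64} × {κ, λ, μ} = {(x64,κ), (x64,λ), (x64,μ)}
  {x65} × {κ, λ, μ} = {(x65,κ), (x65,λ), (x65,μ)}
  {x64, x65} × {κ, λ} = {(x64,κ), (x64,λ), (x65,κ), (x65,λ)}
  {x64, x65} × {κ, λ, μ} = {(x64,κ), (x64,λ), (x64,μ), (x65,κ), (x65,λ), (x65,μ)}
These 10 distinct sets form the basis B.
Close under arbitrary unions to get τ_{X×Y}; counting gives |τ_{X×Y}| = 16.


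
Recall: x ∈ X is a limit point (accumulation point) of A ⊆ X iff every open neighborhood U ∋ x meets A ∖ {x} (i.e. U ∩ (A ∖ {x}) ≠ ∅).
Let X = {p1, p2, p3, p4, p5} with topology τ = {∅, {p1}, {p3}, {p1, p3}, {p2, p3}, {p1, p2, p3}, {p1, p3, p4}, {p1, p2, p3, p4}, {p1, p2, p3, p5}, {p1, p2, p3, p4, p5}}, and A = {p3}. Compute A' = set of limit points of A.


A' = {p2, p4, p5}

For each x ∈ X, list the open sets U ∈ τ with x ∈ U, then check whether U ∩ (A ∖ {x}) ≠ ∅ for every such U.
  x = p1: open {p1} ∋ x has {p1} ∩ (A ∖ {p1}) = ∅, so x is NOT a limit point.
  x = p2: opens ∋ x are {p2, p3}, {p1, p2, p3}, {p1, p2, p3, p4}, {p1, p2, p3, p5}, {p1, p2, p3, p4, p5}; each meets A ∖ {p2}, so x IS a limit point.
  x = p3: open {p3} ∋ x has {p3} ∩ (A ∖ {p3}) = ∅, so x is NOT a limit point.
  x = p4: opens ∋ x are {p1, p3, p4}, {p1, p2, p3, p4}, {p1, p2, p3, p4, p5}; each meets A ∖ {p4}, so x IS a limit point.
  x = p5: opens ∋ x are {p1, p2, p3, p5}, {p1, p2, p3, p4, p5}; each meets A ∖ {p5}, so x IS a limit point.
Collecting: A' = {p2, p4, p5}.


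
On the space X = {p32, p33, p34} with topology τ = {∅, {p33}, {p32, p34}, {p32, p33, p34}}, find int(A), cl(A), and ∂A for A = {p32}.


int(A) = ∅, cl(A) = {p32, p34}, ∂A = {p32, p34}.

Closed sets in (X, τ) are complements of opens:
  closed(X, τ) = {∅, {p33}, {p32, p34}, {p32, p33, p34}}.
int(A) = ⋃ {U ∈ τ : U ⊆ A}. Opens contained in A: ∅.
Taking the union of these: int(A) = ∅.
cl(A) = ⋂ {C closed : A ⊆ C}. Closed sets containing A: {p32, p34}, {p32, p33, p34}.
Intersecting these: cl(A) = {p32, p34}.
∂A = cl(A) ∖ int(A) = {p32, p34} ∖ ∅ = {p32, p34}.


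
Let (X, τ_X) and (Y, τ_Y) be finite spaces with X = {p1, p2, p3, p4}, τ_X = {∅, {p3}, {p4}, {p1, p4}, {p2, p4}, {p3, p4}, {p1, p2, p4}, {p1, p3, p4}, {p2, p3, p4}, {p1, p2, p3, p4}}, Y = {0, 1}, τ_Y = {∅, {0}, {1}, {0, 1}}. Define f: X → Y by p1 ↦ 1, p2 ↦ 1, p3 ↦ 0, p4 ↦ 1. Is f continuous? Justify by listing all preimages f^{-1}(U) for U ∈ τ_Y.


f IS continuous.

Compute f^{-1}(U) for each U ∈ τ_Y:
  U = ∅: f^{-1}(U) = ∅ ∈ τ_X ✓.
  U = {0}: f^{-1}(U) = {p3} ∈ τ_X ✓.
  U = {1}: f^{-1}(U) = {p1, p2, p4} ∈ τ_X ✓.
  U = {0, 1}: f^{-1}(U) = {p1, p2, p3, p4} ∈ τ_X ✓.
Every preimage lies in τ_X, so f IS continuous.


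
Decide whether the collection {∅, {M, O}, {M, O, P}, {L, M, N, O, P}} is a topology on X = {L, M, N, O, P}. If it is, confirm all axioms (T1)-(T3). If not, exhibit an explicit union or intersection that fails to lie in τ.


τ IS a topology on X.

Axiom (T1): ∅ ∈ τ? Yes; X ∈ τ? Yes.
Axiom (T2/T3): check pairwise unions and intersections of members of τ.
All pairwise intersections and unions checked — each lies in τ. Therefore τ satisfies (T1), (T2), (T3): it IS a topology on X.


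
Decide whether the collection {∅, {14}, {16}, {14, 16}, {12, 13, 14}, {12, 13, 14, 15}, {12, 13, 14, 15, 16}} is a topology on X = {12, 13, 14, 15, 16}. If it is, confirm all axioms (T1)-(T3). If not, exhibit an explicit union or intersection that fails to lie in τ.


τ is NOT a topology on X.

Axiom (T1): ∅ ∈ τ? Yes; X ∈ τ? Yes.
Axiom (T2/T3): check pairwise unions and intersections of members of τ.
Counterexample for (T2): {16} ∪ {12, 13, 14} = {12, 13, 14, 16} ∉ τ. Therefore τ is NOT a topology.


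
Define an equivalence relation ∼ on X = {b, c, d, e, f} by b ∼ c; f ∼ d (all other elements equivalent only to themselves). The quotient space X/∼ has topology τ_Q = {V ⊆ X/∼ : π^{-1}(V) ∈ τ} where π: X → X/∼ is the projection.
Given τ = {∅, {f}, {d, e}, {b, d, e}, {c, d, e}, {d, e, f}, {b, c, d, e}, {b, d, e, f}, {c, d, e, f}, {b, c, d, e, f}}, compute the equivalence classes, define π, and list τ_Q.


X/∼ = {[b=c], [d=f], [e]}; |τ_Q| = 3.

Equivalence classes: [b=c], [d=f], [e].
Quotient map π: X → X/∼ sends b ↦ [b=c], c ↦ [b=c], d ↦ [d=f], e ↦ [e], f ↦ [d=f].
For each subset V ⊆ X/∼, compute π^{-1}(V) ⊆ X and check whether π^{-1}(V) ∈ τ. V is open in τ_Q iff π^{-1}(V) ∈ τ.
  V = {}: π^{-1}(V) = ∅ ∈ τ ✓.
  V = {[b=c]}: π^{-1}(V) = {b, c} ∉ τ ✗.
  V = {[d=f]}: π^{-1}(V) = {d, f} ∉ τ ✗.
  V = {[b=c], [d=f]}: π^{-1}(V) = {b, c, d, f} ∉ τ ✗.
  V = {[e]}: π^{-1}(V) = {e} ∉ τ ✗.
  V = {[b=c], [e]}: π^{-1}(V) = {b, c, e} ∉ τ ✗.
  V = {[d=f], [e]}: π^{-1}(V) = {d, e, f} ∈ τ ✓.
  V = {[b=c], [d=f], [e]}: π^{-1}(V) = {b, c, d, e, f} ∈ τ ✓.
Open sets in the quotient: τ_Q = {{}, {[d=f], [e]}, {[b=c], [d=f], [e]}} (3 elements).


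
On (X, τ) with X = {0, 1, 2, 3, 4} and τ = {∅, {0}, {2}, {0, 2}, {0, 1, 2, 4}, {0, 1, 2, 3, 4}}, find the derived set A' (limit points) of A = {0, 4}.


A' = {1, 3, 4}

For each x ∈ X, list the open sets U ∈ τ with x ∈ U, then check whether U ∩ (A ∖ {x}) ≠ ∅ for every such U.
  x = 0: open {0} ∋ x has {0} ∩ (A ∖ {0}) = ∅, so x is NOT a limit point.
  x = 1: opens ∋ x are {0, 1, 2, 4}, {0, 1, 2, 3, 4}; each meets A ∖ {1}, so x IS a limit point.
  x = 2: open {2} ∋ x has {2} ∩ (A ∖ {2}) = ∅, so x is NOT a limit point.
  x = 3: opens ∋ x are {0, 1, 2, 3, 4}; each meets A ∖ {3}, so x IS a limit point.
  x = 4: opens ∋ x are {0, 1, 2, 4}, {0, 1, 2, 3, 4}; each meets A ∖ {4}, so x IS a limit point.
Collecting: A' = {1, 3, 4}.


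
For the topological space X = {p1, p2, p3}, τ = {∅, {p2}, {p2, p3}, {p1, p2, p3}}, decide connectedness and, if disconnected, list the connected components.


(X, τ) is connected.

Find clopen sets (U ∈ τ with X ∖ U ∈ τ):
  U = ∅, X ∖ U = {p1, p2, p3} — both open, so U is clopen.
  U = {p1, p2, p3}, X ∖ U = ∅ — both open, so U is clopen.
Only trivial clopens (∅ and X) exist, so (X, τ) is connected.
Compute connected components by grouping points that agree on all clopens:
  component: {p1, p2, p3}


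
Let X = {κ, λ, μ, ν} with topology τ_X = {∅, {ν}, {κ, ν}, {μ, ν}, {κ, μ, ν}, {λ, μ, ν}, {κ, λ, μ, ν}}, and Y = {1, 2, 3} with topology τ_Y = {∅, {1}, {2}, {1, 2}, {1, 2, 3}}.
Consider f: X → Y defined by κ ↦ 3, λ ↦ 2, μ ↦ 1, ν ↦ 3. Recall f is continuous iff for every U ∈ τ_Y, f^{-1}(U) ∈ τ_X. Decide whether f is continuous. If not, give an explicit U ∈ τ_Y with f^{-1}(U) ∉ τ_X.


f is NOT continuous.

Compute f^{-1}(U) for each U ∈ τ_Y:
  U = ∅: f^{-1}(U) = ∅ ∈ τ_X ✓.
  U = {1}: f^{-1}(U) = {μ} ∉ τ_X ✗.
  U = {2}: f^{-1}(U) = {λ} ∉ τ_X ✗.
  U = {1, 2}: f^{-1}(U) = {λ, μ} ∉ τ_X ✗.
  U = {1, 2, 3}: f^{-1}(U) = {κ, λ, μ, ν} ∈ τ_X ✓.
Found U = {1} with f^{-1}(U) = {μ} not in τ_X. Therefore f is NOT continuous.


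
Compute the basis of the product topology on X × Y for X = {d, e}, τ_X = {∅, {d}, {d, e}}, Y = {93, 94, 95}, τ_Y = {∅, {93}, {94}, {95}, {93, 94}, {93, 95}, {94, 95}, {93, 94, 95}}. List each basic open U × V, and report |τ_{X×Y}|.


Basis B = {∅ × ∅, {d} × {93}, {d} × {94}, {d} × {95}, {d} × {93, 94}, {d} × {93, 95}, {d, e} × {93}, {d} × {94, 95}, {d, e} × {94}, {d, e} × {95}, {d} × {93, 94, 95}, {d, e} × {93, 94}, {d, e} × {93, 95}, {d, e} × {94, 95}, {d, e} × {93, 94, 95}}; |τ_{X×Y}| = 27.

Enumerate products U × V with U ∈ τ_X, V ∈ τ_Y (deduplicated):
  ∅ × ∅ = {} (∅)
  {d} × {93} = {(d,93)}
  {d} × {94} = {(d,94)}
  {d} × {95} = {(d,95)}
  {d} × {93, 94} = {(d,93), (d,94)}
  {d} × {93, 95} = {(d,93), (d,95)}
  {d, e} × {93} = {(d,93), (e,93)}
  {d} × {94, 95} = {(d,94), (d,95)}
  {d, e} × {94} = {(d,94), (e,94)}
  {d, e} × {95} = {(d,95), (e,95)}
  {d} × {93, 94, 95} = {(d,93), (d,94), (d,95)}
  {d, e} × {93, 94} = {(d,93), (d,94), (e,93), (e,94)}
  {d, e} × {93, 95} = {(d,93), (d,95), (e,93), (e,95)}
  {d, e} × {94, 95} = {(d,94), (d,95), (e,94), (e,95)}
  {d, e} × {93, 94, 95} = {(d,93), (d,94), (d,95), (e,93), (e,94), (e,95)}
These 15 distinct sets form the basis B.
Close under arbitrary unions to get τ_{X×Y}; counting gives |τ_{X×Y}| = 27.


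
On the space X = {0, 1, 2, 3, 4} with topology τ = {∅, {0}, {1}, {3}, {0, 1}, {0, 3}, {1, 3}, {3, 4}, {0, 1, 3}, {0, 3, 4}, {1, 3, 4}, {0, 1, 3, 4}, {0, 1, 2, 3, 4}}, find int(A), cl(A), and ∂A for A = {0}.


int(A) = {0}, cl(A) = {0, 2}, ∂A = {2}.

Closed sets in (X, τ) are complements of opens:
  closed(X, τ) = {∅, {2}, {0, 2}, {1, 2}, {2, 4}, {0, 1, 2}, {0, 2, 4}, {1, 2, 4}, {2, 3, 4}, {0, 1, 2, 4}, {0, 2, 3, 4}, {1, 2, 3, 4}, {0, 1, 2, 3, 4}}.
int(A) = ⋃ {U ∈ τ : U ⊆ A}. Opens contained in A: ∅, {0}.
Taking the union of these: int(A) = {0}.
cl(A) = ⋂ {C closed : A ⊆ C}. Closed sets containing A: {0, 2}, {0, 1, 2}, {0, 2, 4}, {0, 1, 2, 4}, {0, 2, 3, 4}, {0, 1, 2, 3, 4}.
Intersecting these: cl(A) = {0, 2}.
∂A = cl(A) ∖ int(A) = {0, 2} ∖ {0} = {2}.


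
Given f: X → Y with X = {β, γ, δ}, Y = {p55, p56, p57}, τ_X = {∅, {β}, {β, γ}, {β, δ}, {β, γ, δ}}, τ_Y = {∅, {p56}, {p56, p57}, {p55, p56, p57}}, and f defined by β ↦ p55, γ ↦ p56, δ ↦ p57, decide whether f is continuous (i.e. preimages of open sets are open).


f is NOT continuous.

Compute f^{-1}(U) for each U ∈ τ_Y:
  U = ∅: f^{-1}(U) = ∅ ∈ τ_X ✓.
  U = {p56}: f^{-1}(U) = {γ} ∉ τ_X ✗.
  U = {p56, p57}: f^{-1}(U) = {γ, δ} ∉ τ_X ✗.
  U = {p55, p56, p57}: f^{-1}(U) = {β, γ, δ} ∈ τ_X ✓.
Found U = {p56} with f^{-1}(U) = {γ} not in τ_X. Therefore f is NOT continuous.


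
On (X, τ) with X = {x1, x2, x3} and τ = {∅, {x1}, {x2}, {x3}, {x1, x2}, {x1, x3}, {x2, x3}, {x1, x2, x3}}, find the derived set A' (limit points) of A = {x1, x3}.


A' = ∅

For each x ∈ X, list the open sets U ∈ τ with x ∈ U, then check whether U ∩ (A ∖ {x}) ≠ ∅ for every such U.
  x = x1: open {x1} ∋ x has {x1} ∩ (A ∖ {x1}) = ∅, so x is NOT a limit point.
  x = x2: open {x2} ∋ x has {x2} ∩ (A ∖ {x2}) = ∅, so x is NOT a limit point.
  x = x3: open {x3} ∋ x has {x3} ∩ (A ∖ {x3}) = ∅, so x is NOT a limit point.
Collecting: A' = ∅.


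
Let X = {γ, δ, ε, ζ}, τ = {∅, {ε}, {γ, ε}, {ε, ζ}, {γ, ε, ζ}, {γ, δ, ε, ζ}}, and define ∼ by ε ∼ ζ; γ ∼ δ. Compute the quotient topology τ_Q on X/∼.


X/∼ = {[γ=δ], [ε=ζ]}; |τ_Q| = 3.

Equivalence classes: [γ=δ], [ε=ζ].
Quotient map π: X → X/∼ sends γ ↦ [γ=δ], δ ↦ [γ=δ], ε ↦ [ε=ζ], ζ ↦ [ε=ζ].
For each subset V ⊆ X/∼, compute π^{-1}(V) ⊆ X and check whether π^{-1}(V) ∈ τ. V is open in τ_Q iff π^{-1}(V) ∈ τ.
  V = {}: π^{-1}(V) = ∅ ∈ τ ✓.
  V = {[γ=δ]}: π^{-1}(V) = {γ, δ} ∉ τ ✗.
  V = {[ε=ζ]}: π^{-1}(V) = {ε, ζ} ∈ τ ✓.
  V = {[γ=δ], [ε=ζ]}: π^{-1}(V) = {γ, δ, ε, ζ} ∈ τ ✓.
Open sets in the quotient: τ_Q = {{}, {[ε=ζ]}, {[γ=δ], [ε=ζ]}} (3 elements).


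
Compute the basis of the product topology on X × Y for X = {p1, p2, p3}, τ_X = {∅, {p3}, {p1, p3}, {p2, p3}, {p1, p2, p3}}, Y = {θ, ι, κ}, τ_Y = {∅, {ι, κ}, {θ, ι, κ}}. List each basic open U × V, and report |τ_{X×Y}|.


Basis B = {∅ × ∅, {p3} × {ι, κ}, {p3} × {θ, ι, κ}, {p1, p3} × {ι, κ}, {p2, p3} × {ι, κ}, {p1, p3} × {θ, ι, κ}, {p1, p2, p3} × {ι, κ}, {p2, p3} × {θ, ι, κ}, {p1, p2, p3} × {θ, ι, κ}}; |τ_{X×Y}| = 14.

Enumerate products U × V with U ∈ τ_X, V ∈ τ_Y (deduplicated):
  ∅ × ∅ = {} (∅)
  {p3} × {ι, κ} = {(p3,ι), (p3,κ)}
  {p3} × {θ, ι, κ} = {(p3,θ), (p3,ι), (p3,κ)}
  {p1, p3} × {ι, κ} = {(p1,ι), (p1,κ), (p3,ι), (p3,κ)}
  {p2, p3} × {ι, κ} = {(p2,ι), (p2,κ), (p3,ι), (p3,κ)}
  {p1, p3} × {θ, ι, κ} = {(p1,θ), (p1,ι), (p1,κ), (p3,θ), (p3,ι), (p3,κ)}
  {p1, p2, p3} × {ι, κ} = {(p1,ι), (p1,κ), (p2,ι), (p2,κ), (p3,ι), (p3,κ)}
  {p2, p3} × {θ, ι, κ} = {(p2,θ), (p2,ι), (p2,κ), (p3,θ), (p3,ι), (p3,κ)}
  {p1, p2, p3} × {θ, ι, κ} = {(p1,θ), (p1,ι), (p1,κ), (p2,θ), (p2,ι), (p2,κ), (p3,θ), (p3,ι), (p3,κ)}
These 9 distinct sets form the basis B.
Close under arbitrary unions to get τ_{X×Y}; counting gives |τ_{X×Y}| = 14.


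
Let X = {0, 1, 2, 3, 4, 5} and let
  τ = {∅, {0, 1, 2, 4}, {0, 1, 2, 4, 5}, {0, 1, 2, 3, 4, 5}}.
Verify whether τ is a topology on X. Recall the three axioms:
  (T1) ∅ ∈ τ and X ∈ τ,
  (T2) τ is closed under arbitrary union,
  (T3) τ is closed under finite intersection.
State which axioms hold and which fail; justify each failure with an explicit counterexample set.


τ IS a topology on X.

Axiom (T1): ∅ ∈ τ? Yes; X ∈ τ? Yes.
Axiom (T2/T3): check pairwise unions and intersections of members of τ.
All pairwise intersections and unions checked — each lies in τ. Therefore τ satisfies (T1), (T2), (T3): it IS a topology on X.


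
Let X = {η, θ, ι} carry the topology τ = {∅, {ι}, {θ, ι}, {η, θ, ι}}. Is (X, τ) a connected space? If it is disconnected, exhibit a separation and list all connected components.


(X, τ) is connected.

Find clopen sets (U ∈ τ with X ∖ U ∈ τ):
  U = ∅, X ∖ U = {η, θ, ι} — both open, so U is clopen.
  U = {η, θ, ι}, X ∖ U = ∅ — both open, so U is clopen.
Only trivial clopens (∅ and X) exist, so (X, τ) is connected.
Compute connected components by grouping points that agree on all clopens:
  component: {η, θ, ι}


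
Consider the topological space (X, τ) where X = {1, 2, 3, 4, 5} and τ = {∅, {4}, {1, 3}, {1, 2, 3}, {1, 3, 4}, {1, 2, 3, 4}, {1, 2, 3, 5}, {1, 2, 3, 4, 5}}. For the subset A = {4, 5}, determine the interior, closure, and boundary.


int(A) = {4}, cl(A) = {4, 5}, ∂A = {5}.

Closed sets in (X, τ) are complements of opens:
  closed(X, τ) = {∅, {4}, {5}, {2, 5}, {4, 5}, {2, 4, 5}, {1, 2, 3, 5}, {1, 2, 3, 4, 5}}.
int(A) = ⋃ {U ∈ τ : U ⊆ A}. Opens contained in A: ∅, {4}.
Taking the union of these: int(A) = {4}.
cl(A) = ⋂ {C closed : A ⊆ C}. Closed sets containing A: {4, 5}, {2, 4, 5}, {1, 2, 3, 4, 5}.
Intersecting these: cl(A) = {4, 5}.
∂A = cl(A) ∖ int(A) = {4, 5} ∖ {4} = {5}.


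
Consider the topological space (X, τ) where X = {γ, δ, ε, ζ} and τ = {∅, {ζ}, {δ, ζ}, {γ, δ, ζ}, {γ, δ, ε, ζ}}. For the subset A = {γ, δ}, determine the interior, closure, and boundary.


int(A) = ∅, cl(A) = {γ, δ, ε}, ∂A = {γ, δ, ε}.

Closed sets in (X, τ) are complements of opens:
  closed(X, τ) = {∅, {ε}, {γ, ε}, {γ, δ, ε}, {γ, δ, ε, ζ}}.
int(A) = ⋃ {U ∈ τ : U ⊆ A}. Opens contained in A: ∅.
Taking the union of these: int(A) = ∅.
cl(A) = ⋂ {C closed : A ⊆ C}. Closed sets containing A: {γ, δ, ε}, {γ, δ, ε, ζ}.
Intersecting these: cl(A) = {γ, δ, ε}.
∂A = cl(A) ∖ int(A) = {γ, δ, ε} ∖ ∅ = {γ, δ, ε}.


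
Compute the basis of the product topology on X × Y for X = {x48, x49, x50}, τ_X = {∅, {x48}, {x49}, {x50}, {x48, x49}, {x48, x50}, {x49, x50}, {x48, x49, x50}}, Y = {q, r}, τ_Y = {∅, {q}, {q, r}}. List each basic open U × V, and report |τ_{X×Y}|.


Basis B = {∅ × ∅, {x48} × {q}, {x49} × {q}, {x50} × {q}, {x48} × {q, r}, {x48, x49} × {q}, {x48, x50} × {q}, {x49} × {q, r}, {x49, x50} × {q}, {x50} × {q, r}, {x48, x49, x50} × {q}, {x48, x49} × {q, r}, {x48, x50} × {q, r}, {x49, x50} × {q, r}, {x48, x49, x50} × {q, r}}; |τ_{X×Y}| = 27.

Enumerate products U × V with U ∈ τ_X, V ∈ τ_Y (deduplicated):
  ∅ × ∅ = {} (∅)
  {x48} × {q} = {(x48,q)}
  {x49} × {q} = {(x49,q)}
  {x50} × {q} = {(x50,q)}
  {x48} × {q, r} = {(x48,q), (x48,r)}
  {x48, x49} × {q} = {(x48,q), (x49,q)}
  {x48, x50} × {q} = {(x48,q), (x50,q)}
  {x49} × {q, r} = {(x49,q), (x49,r)}
  {x49, x50} × {q} = {(x49,q), (x50,q)}
  {x50} × {q, r} = {(x50,q), (x50,r)}
  {x48, x49, x50} × {q} = {(x48,q), (x49,q), (x50,q)}
  {x48, x49} × {q, r} = {(x48,q), (x48,r), (x49,q), (x49,r)}
  {x48, x50} × {q, r} = {(x48,q), (x48,r), (x50,q), (x50,r)}
  {x49, x50} × {q, r} = {(x49,q), (x49,r), (x50,q), (x50,r)}
  {x48, x49, x50} × {q, r} = {(x48,q), (x48,r), (x49,q), (x49,r), (x50,q), (x50,r)}
These 15 distinct sets form the basis B.
Close under arbitrary unions to get τ_{X×Y}; counting gives |τ_{X×Y}| = 27.


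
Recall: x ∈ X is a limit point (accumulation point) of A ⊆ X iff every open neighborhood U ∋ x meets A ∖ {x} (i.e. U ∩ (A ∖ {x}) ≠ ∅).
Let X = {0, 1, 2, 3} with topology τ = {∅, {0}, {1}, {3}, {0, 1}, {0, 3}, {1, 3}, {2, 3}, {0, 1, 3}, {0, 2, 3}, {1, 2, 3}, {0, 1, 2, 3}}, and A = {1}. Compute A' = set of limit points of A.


A' = ∅

For each x ∈ X, list the open sets U ∈ τ with x ∈ U, then check whether U ∩ (A ∖ {x}) ≠ ∅ for every such U.
  x = 0: open {0} ∋ x has {0} ∩ (A ∖ {0}) = ∅, so x is NOT a limit point.
  x = 1: open {1} ∋ x has {1} ∩ (A ∖ {1}) = ∅, so x is NOT a limit point.
  x = 2: open {2, 3} ∋ x has {2, 3} ∩ (A ∖ {2}) = ∅, so x is NOT a limit point.
  x = 3: open {3} ∋ x has {3} ∩ (A ∖ {3}) = ∅, so x is NOT a limit point.
Collecting: A' = ∅.


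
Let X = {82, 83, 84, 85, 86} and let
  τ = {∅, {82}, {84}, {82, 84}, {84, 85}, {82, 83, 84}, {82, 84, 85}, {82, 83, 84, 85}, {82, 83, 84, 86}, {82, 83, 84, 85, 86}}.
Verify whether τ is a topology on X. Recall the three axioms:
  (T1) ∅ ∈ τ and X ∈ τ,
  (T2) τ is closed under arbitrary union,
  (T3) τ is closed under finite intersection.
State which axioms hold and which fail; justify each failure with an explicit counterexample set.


τ IS a topology on X.

Axiom (T1): ∅ ∈ τ? Yes; X ∈ τ? Yes.
Axiom (T2/T3): check pairwise unions and intersections of members of τ.
All pairwise intersections and unions checked — each lies in τ. Therefore τ satisfies (T1), (T2), (T3): it IS a topology on X.


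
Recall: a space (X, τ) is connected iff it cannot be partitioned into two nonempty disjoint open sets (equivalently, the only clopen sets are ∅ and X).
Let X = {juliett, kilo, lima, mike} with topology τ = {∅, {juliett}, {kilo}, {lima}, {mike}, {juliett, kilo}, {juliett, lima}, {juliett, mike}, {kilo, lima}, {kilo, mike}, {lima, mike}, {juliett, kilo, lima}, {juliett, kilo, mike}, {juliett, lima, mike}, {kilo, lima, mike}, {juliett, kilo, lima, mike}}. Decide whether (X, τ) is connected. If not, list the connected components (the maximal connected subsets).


(X, τ) is disconnected; components = [{juliett}, {kilo}, {lima}, {mike}].

Find clopen sets (U ∈ τ with X ∖ U ∈ τ):
  U = ∅, X ∖ U = {juliett, kilo, lima, mike} — both open, so U is clopen.
  U = {juliett}, X ∖ U = {kilo, lima, mike} — both open, so U is clopen.
  U = {kilo}, X ∖ U = {juliett, lima, mike} — both open, so U is clopen.
  U = {lima}, X ∖ U = {juliett, kilo, mike} — both open, so U is clopen.
  U = {mike}, X ∖ U = {juliett, kilo, lima} — both open, so U is clopen.
  U = {juliett, kilo}, X ∖ U = {lima, mike} — both open, so U is clopen.
  U = {juliett, lima}, X ∖ U = {kilo, mike} — both open, so U is clopen.
  U = {juliett, mike}, X ∖ U = {kilo, lima} — both open, so U is clopen.
  U = {kilo, lima}, X ∖ U = {juliett, mike} — both open, so U is clopen.
  U = {kilo, mike}, X ∖ U = {juliett, lima} — both open, so U is clopen.
  U = {lima, mike}, X ∖ U = {juliett, kilo} — both open, so U is clopen.
  U = {juliett, kilo, lima}, X ∖ U = {mike} — both open, so U is clopen.
  U = {juliett, kilo, mike}, X ∖ U = {lima} — both open, so U is clopen.
  U = {juliett, lima, mike}, X ∖ U = {kilo} — both open, so U is clopen.
  U = {kilo, lima, mike}, X ∖ U = {juliett} — both open, so U is clopen.
  U = {juliett, kilo, lima, mike}, X ∖ U = ∅ — both open, so U is clopen.
Nontrivial clopen(s) exist: e.g. {lima, mike}. So (X, τ) is disconnected.
Compute connected components by grouping points that agree on all clopens:
  component: {juliett}
  component: {kilo}
  component: {lima}
  component: {mike}


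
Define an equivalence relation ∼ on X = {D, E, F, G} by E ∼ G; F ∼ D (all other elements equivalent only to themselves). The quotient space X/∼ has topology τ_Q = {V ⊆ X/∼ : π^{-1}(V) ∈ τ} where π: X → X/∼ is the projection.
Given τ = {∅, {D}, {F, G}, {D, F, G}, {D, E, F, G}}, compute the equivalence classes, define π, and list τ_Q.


X/∼ = {[D=F], [E=G]}; |τ_Q| = 2.

Equivalence classes: [D=F], [E=G].
Quotient map π: X → X/∼ sends D ↦ [D=F], E ↦ [E=G], F ↦ [D=F], G ↦ [E=G].
For each subset V ⊆ X/∼, compute π^{-1}(V) ⊆ X and check whether π^{-1}(V) ∈ τ. V is open in τ_Q iff π^{-1}(V) ∈ τ.
  V = {}: π^{-1}(V) = ∅ ∈ τ ✓.
  V = {[D=F]}: π^{-1}(V) = {D, F} ∉ τ ✗.
  V = {[E=G]}: π^{-1}(V) = {E, G} ∉ τ ✗.
  V = {[D=F], [E=G]}: π^{-1}(V) = {D, E, F, G} ∈ τ ✓.
Open sets in the quotient: τ_Q = {{}, {[D=F], [E=G]}} (2 elements).


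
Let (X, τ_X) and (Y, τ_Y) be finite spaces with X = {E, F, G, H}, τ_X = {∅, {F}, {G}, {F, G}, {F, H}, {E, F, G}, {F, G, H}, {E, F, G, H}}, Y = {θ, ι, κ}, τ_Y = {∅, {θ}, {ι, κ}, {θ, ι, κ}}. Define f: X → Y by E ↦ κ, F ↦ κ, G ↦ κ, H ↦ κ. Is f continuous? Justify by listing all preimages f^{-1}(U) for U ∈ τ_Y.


f IS continuous.

Compute f^{-1}(U) for each U ∈ τ_Y:
  U = ∅: f^{-1}(U) = ∅ ∈ τ_X ✓.
  U = {θ}: f^{-1}(U) = ∅ ∈ τ_X ✓.
  U = {ι, κ}: f^{-1}(U) = {E, F, G, H} ∈ τ_X ✓.
  U = {θ, ι, κ}: f^{-1}(U) = {E, F, G, H} ∈ τ_X ✓.
Every preimage lies in τ_X, so f IS continuous.


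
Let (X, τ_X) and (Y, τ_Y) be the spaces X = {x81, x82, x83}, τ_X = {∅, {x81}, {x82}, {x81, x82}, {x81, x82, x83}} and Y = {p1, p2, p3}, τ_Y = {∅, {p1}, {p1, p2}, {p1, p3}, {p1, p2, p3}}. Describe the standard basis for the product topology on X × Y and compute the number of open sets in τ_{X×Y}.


Basis B = {∅ × ∅, {x81} × {p1}, {x82} × {p1}, {x81} × {p1, p2}, {x81} × {p1, p3}, {x81, x82} × {p1}, {x82} × {p1, p2}, {x82} × {p1, p3}, {x81} × {p1, p2, p3}, {x81, x82, x83} × {p1}, {x82} × {p1, p2, p3}, {x81, x82} × {p1, p2}, {x81, x82} × {p1, p3}, {x81, x82} × {p1, p2, p3}, {x81, x82, x83} × {p1, p2}, {x81, x82, x83} × {p1, p3}, {x81, x82, x83} × {p1, p2, p3}}; |τ_{X×Y}| = 50.

Enumerate products U × V with U ∈ τ_X, V ∈ τ_Y (deduplicated):
  ∅ × ∅ = {} (∅)
  {x81} × {p1} = {(x81,p1)}
  {x82} × {p1} = {(x82,p1)}
  {x81} × {p1, p2} = {(x81,p1), (x81,p2)}
  {x81} × {p1, p3} = {(x81,p1), (x81,p3)}
  {x81, x82} × {p1} = {(x81,p1), (x82,p1)}
  {x82} × {p1, p2} = {(x82,p1), (x82,p2)}
  {x82} × {p1, p3} = {(x82,p1), (x82,p3)}
  {x81} × {p1, p2, p3} = {(x81,p1), (x81,p2), (x81,p3)}
  {x81, x82, x83} × {p1} = {(x81,p1), (x82,p1), (x83,p1)}
  {x82} × {p1, p2, p3} = {(x82,p1), (x82,p2), (x82,p3)}
  {x81, x82} × {p1, p2} = {(x81,p1), (x81,p2), (x82,p1), (x82,p2)}
  {x81, x82} × {p1, p3} = {(x81,p1), (x81,p3), (x82,p1), (x82,p3)}
  {x81, x82} × {p1, p2, p3} = {(x81,p1), (x81,p2), (x81,p3), (x82,p1), (x82,p2), (x82,p3)}
  {x81, x82, x83} × {p1, p2} = {(x81,p1), (x81,p2), (x82,p1), (x82,p2), (x83,p1), (x83,p2)}
  {x81, x82, x83} × {p1, p3} = {(x81,p1), (x81,p3), (x82,p1), (x82,p3), (x83,p1), (x83,p3)}
  {x81, x82, x83} × {p1, p2, p3} = {(x81,p1), (x81,p2), (x81,p3), (x82,p1), (x82,p2), (x82,p3), (x83,p1), (x83,p2), (x83,p3)}
These 17 distinct sets form the basis B.
Close under arbitrary unions to get τ_{X×Y}; counting gives |τ_{X×Y}| = 50.


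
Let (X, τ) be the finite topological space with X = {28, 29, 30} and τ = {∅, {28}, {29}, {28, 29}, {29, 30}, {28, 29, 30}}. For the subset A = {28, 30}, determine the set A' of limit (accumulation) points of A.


A' = ∅

For each x ∈ X, list the open sets U ∈ τ with x ∈ U, then check whether U ∩ (A ∖ {x}) ≠ ∅ for every such U.
  x = 28: open {28} ∋ x has {28} ∩ (A ∖ {28}) = ∅, so x is NOT a limit point.
  x = 29: open {29} ∋ x has {29} ∩ (A ∖ {29}) = ∅, so x is NOT a limit point.
  x = 30: open {29, 30} ∋ x has {29, 30} ∩ (A ∖ {30}) = ∅, so x is NOT a limit point.
Collecting: A' = ∅.


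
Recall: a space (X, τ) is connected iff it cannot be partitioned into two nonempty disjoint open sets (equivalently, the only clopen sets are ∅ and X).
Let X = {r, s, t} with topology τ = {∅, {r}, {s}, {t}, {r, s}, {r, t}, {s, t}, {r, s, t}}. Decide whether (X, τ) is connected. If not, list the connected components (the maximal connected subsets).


(X, τ) is disconnected; components = [{r}, {s}, {t}].

Find clopen sets (U ∈ τ with X ∖ U ∈ τ):
  U = ∅, X ∖ U = {r, s, t} — both open, so U is clopen.
  U = {r}, X ∖ U = {s, t} — both open, so U is clopen.
  U = {s}, X ∖ U = {r, t} — both open, so U is clopen.
  U = {t}, X ∖ U = {r, s} — both open, so U is clopen.
  U = {r, s}, X ∖ U = {t} — both open, so U is clopen.
  U = {r, t}, X ∖ U = {s} — both open, so U is clopen.
  U = {s, t}, X ∖ U = {r} — both open, so U is clopen.
  U = {r, s, t}, X ∖ U = ∅ — both open, so U is clopen.
Nontrivial clopen(s) exist: e.g. {t}. So (X, τ) is disconnected.
Compute connected components by grouping points that agree on all clopens:
  component: {r}
  component: {s}
  component: {t}
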